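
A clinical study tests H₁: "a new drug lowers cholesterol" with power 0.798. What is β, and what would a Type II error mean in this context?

β = 1 - power = 1 - 0.798 = 0.202. A Type II error is failing to reject H₀ when H₀ is false (false negative) — here, failing to conclude that a new drug lowers cholesterol when in fact it is true. Consequence: shelving an effective drug — patients miss out on a treatment that would have helped.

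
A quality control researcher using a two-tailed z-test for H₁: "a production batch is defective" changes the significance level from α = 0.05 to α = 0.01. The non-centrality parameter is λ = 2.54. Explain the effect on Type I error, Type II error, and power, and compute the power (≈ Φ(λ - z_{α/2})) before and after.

Decreasing α from 0.05 to 0.01:
• Type I error rate decreases (α is the Type I rate by definition).
• Critical value moves from z_{α/2} = 1.96 to 2.576, so power = Φ(λ - z_{α/2}) goes from Φ(2.54 - 1.96) = 0.719 to Φ(2.54 - 2.576) = 0.486.
• Type II error rate β = 1 - power therefore increases (0.281 → 0.514).
Appropriate when false positives are costly — here, scrapping a good batch — wasted material and cost for no reason.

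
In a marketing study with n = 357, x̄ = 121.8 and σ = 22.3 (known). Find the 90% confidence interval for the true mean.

CI = x̄ ± z*(σ/√n) = 121.8 ± 1.645(22.3/√357) = 121.8 ± 1.94 = (119.86, 123.74)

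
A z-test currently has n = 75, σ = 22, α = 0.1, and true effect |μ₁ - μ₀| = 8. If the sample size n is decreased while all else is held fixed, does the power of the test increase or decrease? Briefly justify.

Power decreases: a smaller n inflates the standard error σ/√n, pulling the sampling distribution under H₁ back toward the critical value.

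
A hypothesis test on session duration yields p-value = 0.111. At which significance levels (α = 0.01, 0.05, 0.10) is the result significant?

p = 0.111. Not significant at any of the given levels.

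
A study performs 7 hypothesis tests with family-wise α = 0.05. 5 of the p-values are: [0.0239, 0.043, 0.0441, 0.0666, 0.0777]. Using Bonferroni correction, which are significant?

Bonferroni α = 0.05/7 = 0.00714. None of the given p-values are significant.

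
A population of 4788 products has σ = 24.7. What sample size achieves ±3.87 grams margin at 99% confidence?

Without FPC: n₀ = (2.576×24.7/3.87)² = 270.311. With FPC: n = n₀N/(n₀+N-1) = 255.9 → n = 256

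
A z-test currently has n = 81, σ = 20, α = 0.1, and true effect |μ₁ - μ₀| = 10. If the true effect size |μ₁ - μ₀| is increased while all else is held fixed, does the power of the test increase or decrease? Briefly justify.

Power increases: a larger true effect increases the non-centrality λ = |μ₁ - μ₀|/(σ/√n).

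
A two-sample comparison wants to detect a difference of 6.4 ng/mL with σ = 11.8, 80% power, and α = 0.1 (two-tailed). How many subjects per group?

n per group = 2(z_α/2 + z_β)²σ²/d² = 2×(1.645 + 0.84)²×11.8²/6.4² = 42.0 → n = 42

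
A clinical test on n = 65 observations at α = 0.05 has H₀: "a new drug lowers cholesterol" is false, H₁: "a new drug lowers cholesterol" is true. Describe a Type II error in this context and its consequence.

Type II error: failing to reject H₀ when it is false — concluding that a new drug lowers cholesterol is not supported when in fact it is. Consequence: shelving an effective drug — patients miss out on a treatment that would have helped.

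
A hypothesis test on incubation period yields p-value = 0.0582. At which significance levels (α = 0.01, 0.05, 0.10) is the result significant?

p = 0.0582. Significant at: α = 0.1.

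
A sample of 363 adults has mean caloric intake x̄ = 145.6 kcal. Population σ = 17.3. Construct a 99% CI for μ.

CI = x̄ ± z*(σ/√n) = 145.6 ± 2.576(17.3/√363) = 145.6 ± 2.34 = (143.26, 147.94)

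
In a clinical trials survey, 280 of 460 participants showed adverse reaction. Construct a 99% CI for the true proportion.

p̂ = 0.609. CI = p̂ ± z*√(p̂(1-p̂)/n) = (0.55, 0.667)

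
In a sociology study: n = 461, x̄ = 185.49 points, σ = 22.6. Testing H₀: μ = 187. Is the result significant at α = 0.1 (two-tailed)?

z = (185.49 - 187)/(22.6/√461) = -1.435. Since |z| ≤ 1.645, not significant at α = 0.1.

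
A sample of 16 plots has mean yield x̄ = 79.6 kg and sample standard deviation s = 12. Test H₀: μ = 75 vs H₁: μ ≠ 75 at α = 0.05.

t = (x̄ - μ₀)/(s/√n) = (79.6 - 75)/(12/√16) = 1.533. df = 15, critical t = ±2.131. Fail to reject H₀.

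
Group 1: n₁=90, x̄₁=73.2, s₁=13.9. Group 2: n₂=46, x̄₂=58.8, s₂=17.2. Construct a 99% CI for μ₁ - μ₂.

Difference = 14.4. SE = √(13.9²/90 + 17.2²/46) = 2.929. CI = (6.86, 21.94)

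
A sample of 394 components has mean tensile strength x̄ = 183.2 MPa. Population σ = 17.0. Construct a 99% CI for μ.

CI = x̄ ± z*(σ/√n) = 183.2 ± 2.576(17.0/√394) = 183.2 ± 2.21 = (180.99, 185.41)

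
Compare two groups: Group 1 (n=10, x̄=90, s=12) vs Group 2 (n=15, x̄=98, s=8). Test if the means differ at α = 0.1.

Pooled sp = 9.76. t = -2.007, df = 23. Critical t = ±1.714. Reject H₀.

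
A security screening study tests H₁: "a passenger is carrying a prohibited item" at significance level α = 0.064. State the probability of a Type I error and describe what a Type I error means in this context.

P(Type I error) = α = 0.064. A Type I error is rejecting H₀ when H₀ is actually true (false positive) — here, concluding that a passenger is carrying a prohibited item when in fact this is not the case. Consequence: detaining an innocent passenger — delay and inconvenience.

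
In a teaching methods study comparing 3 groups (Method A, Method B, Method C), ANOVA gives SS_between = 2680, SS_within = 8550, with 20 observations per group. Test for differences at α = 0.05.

df_between = 2, df_within = 57. F = MS_between/MS_within = 1340.0/150.0 = 8.933. F_crit ≈ 3.159. Reject H₀. At least one mean differs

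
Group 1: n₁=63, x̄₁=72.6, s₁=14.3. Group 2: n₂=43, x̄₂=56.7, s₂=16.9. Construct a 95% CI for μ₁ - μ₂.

Difference = 15.9. SE = √(14.3²/63 + 16.9²/43) = 3.145. CI = (9.74, 22.06)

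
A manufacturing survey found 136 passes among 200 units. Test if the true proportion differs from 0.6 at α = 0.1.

p̂ = 0.68, p₀ = 0.6. z = (p̂ - p₀)/√(p₀(1-p₀)/n) = 2.309. Critical: ±1.645. Reject H₀.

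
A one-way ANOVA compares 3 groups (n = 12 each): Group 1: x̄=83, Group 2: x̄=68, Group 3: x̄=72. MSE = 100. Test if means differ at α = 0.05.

Grand mean = 74.33. SS_between = 1448.0, MS_between = 724.0. F = 7.24, F_crit ≈ 3.285. Reject H₀.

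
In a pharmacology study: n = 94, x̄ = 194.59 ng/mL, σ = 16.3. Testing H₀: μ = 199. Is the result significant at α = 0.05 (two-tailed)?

z = (194.59 - 199)/(16.3/√94) = -2.623. Since |z| > 1.96, significant at α = 0.05.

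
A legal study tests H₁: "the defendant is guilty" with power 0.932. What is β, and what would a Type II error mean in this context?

β = 1 - power = 1 - 0.932 = 0.068. A Type II error is failing to reject H₀ when H₀ is false (false negative) — here, failing to conclude that the defendant is guilty when in fact it is true. Consequence: acquitting a guilty person.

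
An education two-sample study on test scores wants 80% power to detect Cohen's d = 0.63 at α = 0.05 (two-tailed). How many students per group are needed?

z_{α/2} = 1.96, z_β = Φ⁻¹(0.8) = 0.842. For medium effect (d = 0.63): n per group = 2(z_{α/2} + z_β)²/d² = 2(1.96 + 0.842)²/0.63² = 39.6 → 40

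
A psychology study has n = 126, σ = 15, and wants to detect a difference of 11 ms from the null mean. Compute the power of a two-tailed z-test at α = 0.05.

SE = σ/√n = 15/√126 = 1.336. Non-centrality λ = d/SE = 11/1.336 = 8.232. Power ≈ Φ(λ - z_{α/2}) = Φ(8.232 - 1.96) = Φ(6.272) = 1.0.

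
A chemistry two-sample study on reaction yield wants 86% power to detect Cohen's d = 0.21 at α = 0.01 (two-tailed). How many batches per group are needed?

z_{α/2} = 2.576, z_β = Φ⁻¹(0.86) = 1.08. For small effect (d = 0.21): n per group = 2(z_{α/2} + z_β)²/d² = 2(2.576 + 1.08)²/0.21² = 606.2 → 607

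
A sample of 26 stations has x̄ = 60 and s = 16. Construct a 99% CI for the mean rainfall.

CI = x̄ ± t*(s/√n) = 60 ± 2.787(16/√26) = (51.25, 68.75)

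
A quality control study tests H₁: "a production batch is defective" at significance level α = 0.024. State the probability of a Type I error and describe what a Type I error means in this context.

P(Type I error) = α = 0.024. A Type I error is rejecting H₀ when H₀ is actually true (false positive) — here, concluding that a production batch is defective when in fact this is not the case. Consequence: scrapping a good batch — wasted material and cost for no reason.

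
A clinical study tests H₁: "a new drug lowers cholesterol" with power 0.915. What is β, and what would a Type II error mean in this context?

β = 1 - power = 1 - 0.915 = 0.085. A Type II error is failing to reject H₀ when H₀ is false (false negative) — here, failing to conclude that a new drug lowers cholesterol when in fact it is true. Consequence: shelving an effective drug — patients miss out on a treatment that would have helped.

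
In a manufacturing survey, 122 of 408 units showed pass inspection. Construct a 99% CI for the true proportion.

p̂ = 0.299. CI = p̂ ± z*√(p̂(1-p̂)/n) = (0.241, 0.357)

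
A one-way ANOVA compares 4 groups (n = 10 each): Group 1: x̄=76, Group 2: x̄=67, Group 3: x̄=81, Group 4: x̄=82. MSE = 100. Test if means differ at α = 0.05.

Grand mean = 76.5. SS_between = 1410.0, MS_between = 470.0. F = 4.7, F_crit ≈ 2.866. Reject H₀.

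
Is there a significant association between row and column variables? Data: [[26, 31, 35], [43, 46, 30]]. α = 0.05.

χ² = 4.107. df = 2, critical = 5.991. Fail to reject H₀. No evidence of dependence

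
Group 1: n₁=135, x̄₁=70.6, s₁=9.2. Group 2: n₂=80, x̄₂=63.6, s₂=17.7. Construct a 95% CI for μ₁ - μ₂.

Difference = 7.0. SE = √(9.2²/135 + 17.7²/80) = 2.131. CI = (2.82, 11.18)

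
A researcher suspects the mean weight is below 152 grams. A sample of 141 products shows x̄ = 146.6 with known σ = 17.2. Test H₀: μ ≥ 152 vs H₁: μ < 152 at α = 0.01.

z = -3.728. Critical value: -2.33. Reject H₀.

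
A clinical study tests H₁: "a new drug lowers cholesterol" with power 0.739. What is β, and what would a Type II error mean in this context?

β = 1 - power = 1 - 0.739 = 0.261. A Type II error is failing to reject H₀ when H₀ is false (false negative) — here, failing to conclude that a new drug lowers cholesterol when in fact it is true. Consequence: shelving an effective drug — patients miss out on a treatment that would have helped.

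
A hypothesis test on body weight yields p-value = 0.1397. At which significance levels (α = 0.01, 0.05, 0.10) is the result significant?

p = 0.1397. Not significant at any of the given levels.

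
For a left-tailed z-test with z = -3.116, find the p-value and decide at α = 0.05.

p = P(Z < -3.116) = Φ(-3.116) ≈ 0.0009. Since p < 0.05, reject H₀ (significant) at α = 0.05.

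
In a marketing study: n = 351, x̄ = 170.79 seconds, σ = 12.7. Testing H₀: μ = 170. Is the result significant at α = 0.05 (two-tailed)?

z = (170.79 - 170)/(12.7/√351) = 1.165. Since |z| ≤ 1.96, not significant at α = 0.05.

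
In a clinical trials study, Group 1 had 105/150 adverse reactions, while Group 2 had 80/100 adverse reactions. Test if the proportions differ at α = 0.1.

p̂₁ = 0.7, p̂₂ = 0.8, pooled p̂ = 0.74. z = -1.766. Critical: ±1.645. Reject H₀.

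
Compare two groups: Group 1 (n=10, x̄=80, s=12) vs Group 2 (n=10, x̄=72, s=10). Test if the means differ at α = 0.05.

Pooled sp = 11.05. t = 1.62, df = 18. Critical t = ±2.101. Fail to reject H₀.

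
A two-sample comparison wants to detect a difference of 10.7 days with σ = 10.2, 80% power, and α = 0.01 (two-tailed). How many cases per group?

n per group = 2(z_α/2 + z_β)²σ²/d² = 2×(2.576 + 0.84)²×10.2²/10.7² = 21.2 → n = 22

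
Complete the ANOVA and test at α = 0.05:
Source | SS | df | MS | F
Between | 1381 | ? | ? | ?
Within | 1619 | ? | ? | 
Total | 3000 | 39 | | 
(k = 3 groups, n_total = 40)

df_between = 2, df_within = 37. MS_between = 690.5, MS_within = 43.76. F = 15.78, F_crit ≈ 3.252. Reject H₀.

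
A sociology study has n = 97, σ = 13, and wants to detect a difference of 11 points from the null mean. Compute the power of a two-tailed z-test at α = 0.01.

SE = σ/√n = 13/√97 = 1.32. Non-centrality λ = d/SE = 11/1.32 = 8.334. Power ≈ Φ(λ - z_{α/2}) = Φ(8.334 - 2.576) = Φ(5.758) = 1.0.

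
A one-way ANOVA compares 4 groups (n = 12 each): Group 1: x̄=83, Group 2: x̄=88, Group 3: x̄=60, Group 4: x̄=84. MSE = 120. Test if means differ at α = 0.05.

Grand mean = 78.75. SS_between = 5793.0, MS_between = 1931.0. F = 16.092, F_crit ≈ 2.816. Reject H₀.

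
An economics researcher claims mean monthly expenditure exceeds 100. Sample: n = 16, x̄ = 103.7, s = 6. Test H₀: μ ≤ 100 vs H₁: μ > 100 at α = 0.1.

t = (103.7 - 100)/(6/√16) = 2.467, df = 15. Critical t = 1.341. Reject H₀.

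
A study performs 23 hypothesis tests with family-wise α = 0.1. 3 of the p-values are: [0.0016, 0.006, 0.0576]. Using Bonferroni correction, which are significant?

Bonferroni α = 0.1/23 = 0.00435. Significant p-values: [0.0016]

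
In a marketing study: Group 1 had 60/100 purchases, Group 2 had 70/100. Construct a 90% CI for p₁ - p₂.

p̂₁ = 0.6, p̂₂ = 0.7. Difference = -0.1. CI = (-0.21, 0.01)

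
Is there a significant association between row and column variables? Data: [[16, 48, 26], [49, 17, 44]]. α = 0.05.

χ² = 34.512. df = 2, critical = 5.991. Reject H₀. Variables are dependent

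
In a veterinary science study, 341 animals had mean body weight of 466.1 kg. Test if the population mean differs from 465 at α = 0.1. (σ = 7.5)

z = (x̄ - μ₀)/(σ/√n) = (466.1 - 465)/(7.5/√341) = 2.708. Critical value: ±1.645. Since |2.708| > 1.645, Reject H₀.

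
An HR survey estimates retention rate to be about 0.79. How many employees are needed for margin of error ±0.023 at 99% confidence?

n = z²p(1-p)/E² = 2.576²×0.79×0.21/0.023² = 2081.05 → n = 2082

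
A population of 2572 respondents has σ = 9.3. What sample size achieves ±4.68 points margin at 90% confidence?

Without FPC: n₀ = (1.645×9.3/4.68)² = 10.686. With FPC: n = n₀N/(n₀+N-1) = 10.6 → n = 11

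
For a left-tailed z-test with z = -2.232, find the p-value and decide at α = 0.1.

p = P(Z < -2.232) = Φ(-2.232) ≈ 0.0128. Since p < 0.1, reject H₀ (significant) at α = 0.1.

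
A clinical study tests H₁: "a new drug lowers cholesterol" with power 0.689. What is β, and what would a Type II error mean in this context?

β = 1 - power = 1 - 0.689 = 0.311. A Type II error is failing to reject H₀ when H₀ is false (false negative) — here, failing to conclude that a new drug lowers cholesterol when in fact it is true. Consequence: shelving an effective drug — patients miss out on a treatment that would have helped.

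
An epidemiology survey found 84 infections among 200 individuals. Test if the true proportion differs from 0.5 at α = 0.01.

p̂ = 0.42, p₀ = 0.5. z = (p̂ - p₀)/√(p₀(1-p₀)/n) = -2.263. Critical: ±2.576. Fail to reject H₀.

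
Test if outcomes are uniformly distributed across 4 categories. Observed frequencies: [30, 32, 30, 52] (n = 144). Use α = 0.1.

Expected = 36 each. χ² = Σ(O-E)²/E = 9.556. df = 3, critical value = 6.251. Reject H₀.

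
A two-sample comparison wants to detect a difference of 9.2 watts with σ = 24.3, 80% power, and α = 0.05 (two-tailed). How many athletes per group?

n per group = 2(z_α/2 + z_β)²σ²/d² = 2×(1.96 + 0.84)²×24.3²/9.2² = 109.4 → n = 110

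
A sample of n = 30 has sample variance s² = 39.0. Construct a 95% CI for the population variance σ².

df = 29. χ²_{0.025} = 45.722, χ²_{0.975} = 16.047. CI for σ² = ((n-1)s²/χ²_{α/2}, (n-1)s²/χ²_{1-α/2}) = (29·39.0/45.722, 29·39.0/16.047) = (24.74, 70.48)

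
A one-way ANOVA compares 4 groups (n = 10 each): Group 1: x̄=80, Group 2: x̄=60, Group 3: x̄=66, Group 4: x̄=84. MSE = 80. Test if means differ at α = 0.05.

Grand mean = 72.5. SS_between = 3870.0, MS_between = 1290.0. F = 16.125, F_crit ≈ 2.866. Reject H₀.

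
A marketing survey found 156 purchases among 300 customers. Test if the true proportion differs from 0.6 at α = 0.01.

p̂ = 0.52, p₀ = 0.6. z = (p̂ - p₀)/√(p₀(1-p₀)/n) = -2.828. Critical: ±2.576. Reject H₀.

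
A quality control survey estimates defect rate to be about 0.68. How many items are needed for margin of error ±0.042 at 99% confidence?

n = z²p(1-p)/E² = 2.576²×0.68×0.32/0.042² = 818.6 → n = 819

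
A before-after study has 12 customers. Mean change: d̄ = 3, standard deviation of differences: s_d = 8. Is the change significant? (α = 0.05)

t = d̄/(s_d/√n) = 3/(8/√12) = 1.299. df = 11, critical t = ±2.201. Fail to reject H₀.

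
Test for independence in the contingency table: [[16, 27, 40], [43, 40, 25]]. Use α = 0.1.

χ² = 15.33. df = 2, critical = 4.605. Reject H₀. Variables are dependent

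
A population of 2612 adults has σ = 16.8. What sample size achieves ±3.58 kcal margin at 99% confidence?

Without FPC: n₀ = (2.576×16.8/3.58)² = 146.132. With FPC: n = n₀N/(n₀+N-1) = 138.4 → n = 139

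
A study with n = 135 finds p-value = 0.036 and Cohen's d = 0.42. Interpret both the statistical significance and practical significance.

Statistically significant (p = 0.036 < 0.05). Cohen's d = 0.42 indicates a small effect size. Both statistical and practical significance should be considered.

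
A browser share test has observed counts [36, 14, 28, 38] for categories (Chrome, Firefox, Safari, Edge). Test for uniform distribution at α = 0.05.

Expected = 29 each. χ² = Σ(O-E)²/E = 12.276. df = 3, critical value = 7.815. Reject H₀.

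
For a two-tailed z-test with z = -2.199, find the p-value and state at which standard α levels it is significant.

p = 2·P(Z > |-2.199|) = 2·(1 - Φ(2.199)) ≈ 0.0279. Significant at α = 0.1; Significant at α = 0.05.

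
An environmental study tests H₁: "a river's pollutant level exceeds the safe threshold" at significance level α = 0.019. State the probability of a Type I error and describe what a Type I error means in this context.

P(Type I error) = α = 0.019. A Type I error is rejecting H₀ when H₀ is actually true (false positive) — here, concluding that a river's pollutant level exceeds the safe threshold when in fact this is not the case. Consequence: shutting down a compliant factory unnecessarily.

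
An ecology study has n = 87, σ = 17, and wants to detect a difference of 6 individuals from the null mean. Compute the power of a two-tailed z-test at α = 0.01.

SE = σ/√n = 17/√87 = 1.823. Non-centrality λ = d/SE = 6/1.823 = 3.292. Power ≈ Φ(λ - z_{α/2}) = Φ(3.292 - 2.576) = Φ(0.716) = 0.763.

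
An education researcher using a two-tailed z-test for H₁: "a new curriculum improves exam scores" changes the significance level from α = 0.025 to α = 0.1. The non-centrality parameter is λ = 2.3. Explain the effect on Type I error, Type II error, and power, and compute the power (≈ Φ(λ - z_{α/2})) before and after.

Increasing α from 0.025 to 0.1:
• Type I error rate increases (α is the Type I rate by definition).
• Critical value moves from z_{α/2} = 2.241 to 1.645, so power = Φ(λ - z_{α/2}) goes from Φ(2.3 - 2.241) = 0.524 to Φ(2.3 - 1.645) = 0.744.
• Type II error rate β = 1 - power therefore decreases (0.476 → 0.256).
Appropriate when false negatives are costly — here, keeping the old curriculum when the new one would have helped students.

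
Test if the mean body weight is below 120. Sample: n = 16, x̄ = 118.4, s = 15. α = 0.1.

t = (118.4 - 120)/(15/√16) = -0.427, df = 15. Critical t = -1.341. Fail to reject H₀.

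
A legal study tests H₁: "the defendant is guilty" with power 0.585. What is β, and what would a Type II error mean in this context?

β = 1 - power = 1 - 0.585 = 0.415. A Type II error is failing to reject H₀ when H₀ is false (false negative) — here, failing to conclude that the defendant is guilty when in fact it is true. Consequence: acquitting a guilty person.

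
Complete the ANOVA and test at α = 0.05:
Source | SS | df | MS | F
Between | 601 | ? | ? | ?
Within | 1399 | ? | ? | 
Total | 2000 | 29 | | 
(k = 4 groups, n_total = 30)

df_between = 3, df_within = 26. MS_between = 200.33, MS_within = 53.81. F = 3.723, F_crit ≈ 2.975. Reject H₀.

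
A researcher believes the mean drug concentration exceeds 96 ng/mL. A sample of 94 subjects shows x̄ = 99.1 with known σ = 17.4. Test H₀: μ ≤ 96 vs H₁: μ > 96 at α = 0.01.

z = 1.727. Critical value: 2.33. Fail to reject H₀.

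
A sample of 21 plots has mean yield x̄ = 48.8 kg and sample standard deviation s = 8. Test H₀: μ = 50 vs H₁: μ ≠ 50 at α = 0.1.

t = (x̄ - μ₀)/(s/√n) = (48.8 - 50)/(8/√21) = -0.687. df = 20, critical t = ±1.725. Fail to reject H₀.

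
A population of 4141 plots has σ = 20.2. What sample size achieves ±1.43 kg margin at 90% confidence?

Without FPC: n₀ = (1.645×20.2/1.43)² = 539.961. With FPC: n = n₀N/(n₀+N-1) = 477.8 → n = 478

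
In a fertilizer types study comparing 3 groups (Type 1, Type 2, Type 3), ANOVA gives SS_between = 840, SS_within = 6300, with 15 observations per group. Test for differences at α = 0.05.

df_between = 2, df_within = 42. F = MS_between/MS_within = 420.0/150.0 = 2.8. F_crit ≈ 3.22. Fail to reject H₀.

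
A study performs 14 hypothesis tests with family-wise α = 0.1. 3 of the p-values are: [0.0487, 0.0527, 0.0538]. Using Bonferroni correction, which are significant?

Bonferroni α = 0.1/14 = 0.00714. None of the given p-values are significant.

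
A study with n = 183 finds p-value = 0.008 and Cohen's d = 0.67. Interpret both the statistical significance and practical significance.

Statistically significant (p = 0.008 < 0.05). Cohen's d = 0.67 indicates a medium effect size. Both statistical and practical significance should be considered.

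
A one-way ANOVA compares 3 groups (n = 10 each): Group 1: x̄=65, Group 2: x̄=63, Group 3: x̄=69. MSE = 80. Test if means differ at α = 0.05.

Grand mean = 65.67. SS_between = 186.67, MS_between = 93.33. F = 1.167, F_crit ≈ 3.354. Fail to reject H₀.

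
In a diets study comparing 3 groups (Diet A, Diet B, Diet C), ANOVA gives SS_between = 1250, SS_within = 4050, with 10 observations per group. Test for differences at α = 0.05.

df_between = 2, df_within = 27. F = MS_between/MS_within = 625.0/150.0 = 4.167. F_crit ≈ 3.354. Reject H₀. At least one mean differs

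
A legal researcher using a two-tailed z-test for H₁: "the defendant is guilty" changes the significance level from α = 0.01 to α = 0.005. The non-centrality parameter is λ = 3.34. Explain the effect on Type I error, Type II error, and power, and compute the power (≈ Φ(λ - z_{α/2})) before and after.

Decreasing α from 0.01 to 0.005:
• Type I error rate decreases (α is the Type I rate by definition).
• Critical value moves from z_{α/2} = 2.576 to 2.807, so power = Φ(λ - z_{α/2}) goes from Φ(3.34 - 2.576) = 0.778 to Φ(3.34 - 2.807) = 0.703.
• Type II error rate β = 1 - power therefore increases (0.222 → 0.297).
Appropriate when false positives are costly — here, convicting an innocent person.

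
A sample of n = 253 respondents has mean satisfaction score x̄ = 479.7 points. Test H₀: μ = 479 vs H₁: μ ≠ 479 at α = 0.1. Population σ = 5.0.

z = (x̄ - μ₀)/(σ/√n) = (479.7 - 479)/(5.0/√253) = 2.227. Critical value: ±1.645. Since |2.227| > 1.645, Reject H₀.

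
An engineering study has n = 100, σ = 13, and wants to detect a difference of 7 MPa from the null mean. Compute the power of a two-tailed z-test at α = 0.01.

SE = σ/√n = 13/√100 = 1.3. Non-centrality λ = d/SE = 7/1.3 = 5.385. Power ≈ Φ(λ - z_{α/2}) = Φ(5.385 - 2.576) = Φ(2.809) = 0.998.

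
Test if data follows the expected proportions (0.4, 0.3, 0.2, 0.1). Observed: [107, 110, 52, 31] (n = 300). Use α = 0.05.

Expected: [120.0, 90.0, 60.0, 30.0]. χ² = 6.953. df = 3, critical = 7.815. Fail to reject H₀.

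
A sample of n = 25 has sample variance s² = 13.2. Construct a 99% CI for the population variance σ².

df = 24. χ²_{0.005} = 45.559, χ²_{0.995} = 9.886. CI for σ² = ((n-1)s²/χ²_{α/2}, (n-1)s²/χ²_{1-α/2}) = (24·13.2/45.559, 24·13.2/9.886) = (6.95, 32.05)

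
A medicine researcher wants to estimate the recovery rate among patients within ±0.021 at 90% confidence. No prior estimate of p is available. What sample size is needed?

Conservative approach: use p = 0.5 (maximizes p(1-p) = 0.25). n = z²(0.25)/E² = 1.645²×0.25/0.021² = 1534.03 → n = 1535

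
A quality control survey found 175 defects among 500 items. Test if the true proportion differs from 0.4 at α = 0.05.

p̂ = 0.35, p₀ = 0.4. z = (p̂ - p₀)/√(p₀(1-p₀)/n) = -2.282. Critical: ±1.96. Reject H₀.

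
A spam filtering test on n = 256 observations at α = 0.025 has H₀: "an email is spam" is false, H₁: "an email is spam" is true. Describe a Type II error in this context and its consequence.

Type II error: failing to reject H₀ when it is false — concluding that an email is spam is not supported when in fact it is. Consequence: a spam email lands in the inbox.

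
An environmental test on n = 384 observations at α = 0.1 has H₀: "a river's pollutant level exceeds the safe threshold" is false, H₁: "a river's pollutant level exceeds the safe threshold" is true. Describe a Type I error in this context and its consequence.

Type I error: rejecting H₀ when it is true — concluding that a river's pollutant level exceeds the safe threshold when in fact it is not. Consequence: shutting down a compliant factory unnecessarily.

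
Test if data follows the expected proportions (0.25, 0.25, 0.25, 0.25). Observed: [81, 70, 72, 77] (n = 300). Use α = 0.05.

Expected: [75.0, 75.0, 75.0, 75.0]. χ² = 0.987. df = 3, critical = 7.815. Fail to reject H₀.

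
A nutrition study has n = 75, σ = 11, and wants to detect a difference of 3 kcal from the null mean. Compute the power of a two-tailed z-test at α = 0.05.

SE = σ/√n = 11/√75 = 1.27. Non-centrality λ = d/SE = 3/1.27 = 2.362. Power ≈ Φ(λ - z_{α/2}) = Φ(2.362 - 1.96) = Φ(0.402) = 0.656.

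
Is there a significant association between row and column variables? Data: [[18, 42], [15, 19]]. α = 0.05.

χ² = 1.899. df = 1, critical = 3.841. Fail to reject H₀. No evidence of dependence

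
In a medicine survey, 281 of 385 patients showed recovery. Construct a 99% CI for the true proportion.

p̂ = 0.73. CI = p̂ ± z*√(p̂(1-p̂)/n) = (0.672, 0.788)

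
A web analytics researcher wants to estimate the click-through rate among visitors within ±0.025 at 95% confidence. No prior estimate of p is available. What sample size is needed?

Conservative approach: use p = 0.5 (maximizes p(1-p) = 0.25). n = z²(0.25)/E² = 1.96²×0.25/0.025² = 1536.6 → n = 1537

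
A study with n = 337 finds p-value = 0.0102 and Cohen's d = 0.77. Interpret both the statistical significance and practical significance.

Statistically significant (p = 0.0102 < 0.05). Cohen's d = 0.77 indicates a medium effect size. Both statistical and practical significance should be considered.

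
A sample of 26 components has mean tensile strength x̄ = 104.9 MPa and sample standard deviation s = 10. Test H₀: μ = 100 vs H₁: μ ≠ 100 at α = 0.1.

t = (x̄ - μ₀)/(s/√n) = (104.9 - 100)/(10/√26) = 2.499. df = 25, critical t = ±1.708. Reject H₀.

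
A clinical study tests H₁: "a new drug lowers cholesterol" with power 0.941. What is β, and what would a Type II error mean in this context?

β = 1 - power = 1 - 0.941 = 0.059. A Type II error is failing to reject H₀ when H₀ is false (false negative) — here, failing to conclude that a new drug lowers cholesterol when in fact it is true. Consequence: shelving an effective drug — patients miss out on a treatment that would have helped.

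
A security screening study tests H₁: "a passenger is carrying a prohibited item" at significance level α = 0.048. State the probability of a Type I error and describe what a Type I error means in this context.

P(Type I error) = α = 0.048. A Type I error is rejecting H₀ when H₀ is actually true (false positive) — here, concluding that a passenger is carrying a prohibited item when in fact this is not the case. Consequence: detaining an innocent passenger — delay and inconvenience.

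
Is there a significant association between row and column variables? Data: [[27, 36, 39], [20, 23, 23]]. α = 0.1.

χ² = 0.337. df = 2, critical = 4.605. Fail to reject H₀. No evidence of dependence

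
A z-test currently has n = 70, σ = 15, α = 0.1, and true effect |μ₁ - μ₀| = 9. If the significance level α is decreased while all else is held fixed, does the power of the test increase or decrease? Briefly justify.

Power decreases: a smaller α raises the critical value, so less of the H₁ sampling distribution falls in the rejection region.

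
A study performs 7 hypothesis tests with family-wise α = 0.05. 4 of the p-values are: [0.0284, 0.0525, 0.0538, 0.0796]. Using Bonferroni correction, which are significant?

Bonferroni α = 0.05/7 = 0.00714. None of the given p-values are significant.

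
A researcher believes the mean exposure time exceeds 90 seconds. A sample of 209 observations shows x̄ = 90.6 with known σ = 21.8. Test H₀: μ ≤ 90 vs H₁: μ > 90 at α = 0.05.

z = 0.398. Critical value: 1.645. Fail to reject H₀.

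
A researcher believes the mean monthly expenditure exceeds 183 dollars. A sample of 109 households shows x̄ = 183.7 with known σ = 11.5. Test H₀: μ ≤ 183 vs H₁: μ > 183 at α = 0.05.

z = 0.635. Critical value: 1.645. Fail to reject H₀.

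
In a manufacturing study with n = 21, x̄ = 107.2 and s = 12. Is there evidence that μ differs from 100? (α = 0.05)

t = (x̄ - μ₀)/(s/√n) = (107.2 - 100)/(12/√21) = 2.75. df = 20, critical t = ±2.086. Reject H₀.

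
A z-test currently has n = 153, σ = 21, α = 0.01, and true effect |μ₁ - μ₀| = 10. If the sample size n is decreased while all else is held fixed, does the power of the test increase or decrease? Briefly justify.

Power decreases: a smaller n inflates the standard error σ/√n, pulling the sampling distribution under H₁ back toward the critical value.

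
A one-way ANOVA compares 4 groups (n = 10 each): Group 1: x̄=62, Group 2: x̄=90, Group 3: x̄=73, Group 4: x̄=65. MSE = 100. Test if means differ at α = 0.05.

Grand mean = 72.5. SS_between = 4730.0, MS_between = 1576.67. F = 15.767, F_crit ≈ 2.866. Reject H₀.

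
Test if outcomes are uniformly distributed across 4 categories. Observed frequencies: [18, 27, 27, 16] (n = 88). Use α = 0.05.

Expected = 22 each. χ² = Σ(O-E)²/E = 4.636. df = 3, critical value = 7.815. Fail to reject H₀.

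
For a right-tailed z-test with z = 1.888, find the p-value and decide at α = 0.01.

p = P(Z > 1.888) = 1 - Φ(1.888) ≈ 0.0295. Since p ≥ 0.01, fail to reject H₀ (not significant) at α = 0.01.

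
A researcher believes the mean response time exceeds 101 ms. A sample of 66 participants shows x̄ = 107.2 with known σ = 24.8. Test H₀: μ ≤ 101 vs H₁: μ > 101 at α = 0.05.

z = 2.031. Critical value: 1.645. Reject H₀.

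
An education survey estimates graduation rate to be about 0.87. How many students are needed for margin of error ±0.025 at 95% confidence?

n = z²p(1-p)/E² = 1.96²×0.87×0.13/0.025² = 695.2 → n = 696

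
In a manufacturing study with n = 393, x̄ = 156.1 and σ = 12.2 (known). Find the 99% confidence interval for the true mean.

CI = x̄ ± z*(σ/√n) = 156.1 ± 2.576(12.2/√393) = 156.1 ± 1.59 = (154.51, 157.69)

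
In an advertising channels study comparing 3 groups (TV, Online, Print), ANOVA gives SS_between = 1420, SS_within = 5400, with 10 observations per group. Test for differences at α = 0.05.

df_between = 2, df_within = 27. F = MS_between/MS_within = 710.0/200.0 = 3.55. F_crit ≈ 3.354. Reject H₀. At least one mean differs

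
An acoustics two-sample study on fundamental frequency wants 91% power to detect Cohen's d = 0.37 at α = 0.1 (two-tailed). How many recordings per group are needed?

z_{α/2} = 1.645, z_β = Φ⁻¹(0.91) = 1.341. For small effect (d = 0.37): n per group = 2(z_{α/2} + z_β)²/d² = 2(1.645 + 1.341)²/0.37² = 130.3 → 131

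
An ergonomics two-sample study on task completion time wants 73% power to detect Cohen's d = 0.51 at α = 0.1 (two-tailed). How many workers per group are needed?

z_{α/2} = 1.645, z_β = Φ⁻¹(0.73) = 0.613. For medium effect (d = 0.51): n per group = 2(z_{α/2} + z_β)²/d² = 2(1.645 + 0.613)²/0.51² = 39.2 → 40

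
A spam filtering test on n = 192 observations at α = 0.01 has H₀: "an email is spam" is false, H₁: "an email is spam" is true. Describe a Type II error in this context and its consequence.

Type II error: failing to reject H₀ when it is false — concluding that an email is spam is not supported when in fact it is. Consequence: a spam email lands in the inbox.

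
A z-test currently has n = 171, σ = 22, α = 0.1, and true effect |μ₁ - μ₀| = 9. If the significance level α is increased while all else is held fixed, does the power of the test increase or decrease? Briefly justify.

Power increases: a larger α lowers the critical value, so more of the H₁ sampling distribution falls in the rejection region.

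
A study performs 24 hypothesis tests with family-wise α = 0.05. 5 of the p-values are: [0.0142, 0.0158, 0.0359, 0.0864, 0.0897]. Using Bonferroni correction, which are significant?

Bonferroni α = 0.05/24 = 0.00208. None of the given p-values are significant.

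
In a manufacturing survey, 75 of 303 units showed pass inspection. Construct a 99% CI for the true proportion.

p̂ = 0.248. CI = p̂ ± z*√(p̂(1-p̂)/n) = (0.184, 0.311)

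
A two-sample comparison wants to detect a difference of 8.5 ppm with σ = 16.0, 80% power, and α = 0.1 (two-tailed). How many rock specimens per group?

n per group = 2(z_α/2 + z_β)²σ²/d² = 2×(1.645 + 0.84)²×16.0²/8.5² = 43.8 → n = 44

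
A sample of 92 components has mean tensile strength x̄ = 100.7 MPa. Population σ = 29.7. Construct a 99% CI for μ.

CI = x̄ ± z*(σ/√n) = 100.7 ± 2.576(29.7/√92) = 100.7 ± 7.98 = (92.72, 108.68)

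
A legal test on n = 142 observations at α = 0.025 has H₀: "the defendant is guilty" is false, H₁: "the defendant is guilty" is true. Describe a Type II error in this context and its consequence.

Type II error: failing to reject H₀ when it is false — concluding that the defendant is guilty is not supported when in fact it is. Consequence: acquitting a guilty person.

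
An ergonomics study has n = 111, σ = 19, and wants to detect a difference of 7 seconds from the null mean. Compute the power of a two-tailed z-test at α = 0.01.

SE = σ/√n = 19/√111 = 1.803. Non-centrality λ = d/SE = 7/1.803 = 3.882. Power ≈ Φ(λ - z_{α/2}) = Φ(3.882 - 2.576) = Φ(1.306) = 0.904.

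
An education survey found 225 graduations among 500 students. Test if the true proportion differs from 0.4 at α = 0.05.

p̂ = 0.45, p₀ = 0.4. z = (p̂ - p₀)/√(p₀(1-p₀)/n) = 2.282. Critical: ±1.96. Reject H₀.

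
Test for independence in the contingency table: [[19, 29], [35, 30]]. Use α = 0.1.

χ² = 2.251. df = 1, critical = 2.706. Fail to reject H₀. No evidence of dependence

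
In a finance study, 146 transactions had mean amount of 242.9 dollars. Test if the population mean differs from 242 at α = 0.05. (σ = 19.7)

z = (x̄ - μ₀)/(σ/√n) = (242.9 - 242)/(19.7/√146) = 0.552. Critical value: ±1.96. Since |0.552| ≤ 1.96, Fail to reject H₀.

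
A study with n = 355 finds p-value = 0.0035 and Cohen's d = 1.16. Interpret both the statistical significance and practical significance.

Statistically significant (p = 0.0035 < 0.05). Cohen's d = 1.16 indicates a large effect size. Both statistical and practical significance should be considered.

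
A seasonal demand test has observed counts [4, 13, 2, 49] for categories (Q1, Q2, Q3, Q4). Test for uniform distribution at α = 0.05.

Expected = 17 each. χ² = Σ(O-E)²/E = 84.353. df = 3, critical value = 7.815. Reject H₀.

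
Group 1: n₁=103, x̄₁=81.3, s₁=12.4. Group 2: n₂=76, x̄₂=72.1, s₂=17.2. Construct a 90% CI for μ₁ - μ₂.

Difference = 9.2. SE = √(12.4²/103 + 17.2²/76) = 2.321. CI = (5.38, 13.02)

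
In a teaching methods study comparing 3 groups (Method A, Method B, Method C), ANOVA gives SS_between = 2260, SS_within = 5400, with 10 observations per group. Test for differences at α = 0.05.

df_between = 2, df_within = 27. F = MS_between/MS_within = 1130.0/200.0 = 5.65. F_crit ≈ 3.354. Reject H₀. At least one mean differs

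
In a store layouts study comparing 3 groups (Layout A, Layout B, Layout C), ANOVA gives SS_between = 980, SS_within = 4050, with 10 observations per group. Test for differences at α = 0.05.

df_between = 2, df_within = 27. F = MS_between/MS_within = 490.0/150.0 = 3.267. F_crit ≈ 3.354. Fail to reject H₀.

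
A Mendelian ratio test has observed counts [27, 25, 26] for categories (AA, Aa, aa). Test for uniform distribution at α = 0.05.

Expected = 26 each. χ² = Σ(O-E)²/E = 0.077. df = 2, critical value = 5.991. Fail to reject H₀.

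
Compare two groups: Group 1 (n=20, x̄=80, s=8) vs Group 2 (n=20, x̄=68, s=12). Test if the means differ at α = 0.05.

Pooled sp = 10.2. t = 3.721, df = 38. Critical t = ±2.024. Reject H₀.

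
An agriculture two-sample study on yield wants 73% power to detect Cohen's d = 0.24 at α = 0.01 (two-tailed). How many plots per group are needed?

z_{α/2} = 2.576, z_β = Φ⁻¹(0.73) = 0.613. For small effect (d = 0.24): n per group = 2(z_{α/2} + z_β)²/d² = 2(2.576 + 0.613)²/0.24² = 353.1 → 354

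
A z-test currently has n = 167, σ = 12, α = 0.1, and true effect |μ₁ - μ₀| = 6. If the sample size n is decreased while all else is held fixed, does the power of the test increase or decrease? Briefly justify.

Power decreases: a smaller n inflates the standard error σ/√n, pulling the sampling distribution under H₁ back toward the critical value.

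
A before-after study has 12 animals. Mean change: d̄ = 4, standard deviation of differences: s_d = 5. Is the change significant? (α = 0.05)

t = d̄/(s_d/√n) = 4/(5/√12) = 2.771. df = 11, critical t = ±2.201. Reject H₀.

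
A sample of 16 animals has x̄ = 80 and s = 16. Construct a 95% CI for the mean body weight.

CI = x̄ ± t*(s/√n) = 80 ± 2.131(16/√16) = (71.48, 88.52)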